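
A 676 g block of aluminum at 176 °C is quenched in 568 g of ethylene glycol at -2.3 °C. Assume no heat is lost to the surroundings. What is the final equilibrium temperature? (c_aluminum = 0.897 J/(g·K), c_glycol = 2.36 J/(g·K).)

Conservation of energy gives ΣQ = 0:
676*0.897*(T − 176) + 568*2.36*(T − (-2.3)) = 0
(606.37 + 1340.5) T = 606.37*176 + 1340.5*(-2.3)
T = 103638/1946.9 ≈ 53.23 °C

T_f ≈ 53.2 °C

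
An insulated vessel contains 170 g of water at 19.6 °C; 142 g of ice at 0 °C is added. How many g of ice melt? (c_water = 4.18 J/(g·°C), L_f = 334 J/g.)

m_melted ≈ 41.7 g

Heat available from the water dropping to 0 °C: 170·4.18·19.6 = 13928 J.
Melting all 142 g of ice would need 142·334 = 47428 J.
13928 J < 47428 J, so only part of the ice melts and the system sits at 0 °C.
Mass melted = 13928/334 ≈ 41.7 g.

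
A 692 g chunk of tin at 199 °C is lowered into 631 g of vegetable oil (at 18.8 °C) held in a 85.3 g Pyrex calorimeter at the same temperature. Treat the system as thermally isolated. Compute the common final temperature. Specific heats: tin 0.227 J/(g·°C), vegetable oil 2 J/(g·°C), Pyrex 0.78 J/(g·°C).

Conservation of energy gives ΣQ = 0:
692·0.227·(T − 199) + 631·2·(T − 18.8) + 85.3·0.78·(T − 18.8) = 0
157.08(T − 199) + 1262(T − 18.8) + 66.53(T − 18.8) = 0
(157.08 + 1262 + 66.53) T = 157.08·199 + 1262·18.8 + 66.53·18.8
T ≈ 37.85 °C

T_f ≈ 37.9 °C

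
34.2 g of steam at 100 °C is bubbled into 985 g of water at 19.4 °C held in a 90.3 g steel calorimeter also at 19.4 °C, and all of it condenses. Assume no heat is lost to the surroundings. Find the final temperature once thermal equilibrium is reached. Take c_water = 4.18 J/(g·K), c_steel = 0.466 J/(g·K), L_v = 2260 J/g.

Energy conservation, ΣQ = 0:
steam→water at 100 °C releases m L_v = 34.2·2260 = 77292
  condensed water 100 °C→T: 142.96(T − 100)
  original water: 4117.3(T − 19.4)
  cup: 42.08(T − 19.4)
4302.3 T = 77292 + 14296 + 80692 = 172280
T ≈ 40.04 °C, under the boiling point, so the assumption holds.

T_f ≈ 40.0 °C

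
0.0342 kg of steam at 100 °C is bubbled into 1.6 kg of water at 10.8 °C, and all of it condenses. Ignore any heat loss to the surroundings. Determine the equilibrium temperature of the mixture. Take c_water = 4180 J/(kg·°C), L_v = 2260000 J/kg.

T_f ≈ 24.0 °C

Energy conservation, ΣQ = 0:
latent heat released on condensation: 0.0342·2260000 = 77292
  condensate cools 100→T: 0.0342·4180·(T − 100) = 142.96(T − 100)
  original water: 6688(T − 10.8)
6831 T = 77292 + 14296 + 72230 = 163818
T ≈ 23.98 °C — below 100 °C, confirming all the steam condensed.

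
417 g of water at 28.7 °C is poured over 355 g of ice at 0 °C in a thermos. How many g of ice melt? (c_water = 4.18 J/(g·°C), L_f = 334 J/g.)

m_melted ≈ 150 g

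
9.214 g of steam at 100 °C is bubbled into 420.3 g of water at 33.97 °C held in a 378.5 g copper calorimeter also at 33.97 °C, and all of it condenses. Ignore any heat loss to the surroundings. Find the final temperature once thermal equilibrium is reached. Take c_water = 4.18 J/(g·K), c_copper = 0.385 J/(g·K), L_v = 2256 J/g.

T_f ≈ 46.0 °C

Net heat exchanged in the isolated system is zero:
steam→water at 100 °C releases m L_v = 9.214×2256 = 20787; condensed water 100 °C→T: 38.51(T − 100); water warms: 420.3×4.18×(T − 33.97) = 1756.9(T − 33.97); copper cup: 378.5×0.385×(T − 33.97) = 145.72(T − 33.97)
1941.1 T = 20787 + 3851.5 + 64631 = 89269
T ≈ 45.99 °C (< 100 °C, so full condensation is consistent).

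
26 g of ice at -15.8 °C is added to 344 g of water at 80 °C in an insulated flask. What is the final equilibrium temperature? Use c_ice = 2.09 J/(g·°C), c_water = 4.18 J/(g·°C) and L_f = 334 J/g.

Heat gained plus heat lost sum to zero:
ice -15.8→0 °C: 26·2.09·15.8 = 858.57; fusion: m_ice L_f = 26·334 = 8684; meltwater 0→T: 26·4.18·T = 108.68 T; water cools: 344·4.18·(T − 80) = 1437.9(T − 80)
1546.6 T = 115034 − 9542.6 = 105491
T ≈ 68.21 °C. Since T > 0 °C, the all-ice-melts assumption holds.

T_f ≈ 68.2 °C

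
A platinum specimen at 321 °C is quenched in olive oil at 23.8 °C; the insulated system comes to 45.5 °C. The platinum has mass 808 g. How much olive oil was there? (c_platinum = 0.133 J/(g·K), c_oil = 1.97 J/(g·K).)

m ≈ 693 g

|Q_platinum| = |Q_oil|:
808·0.133·(321 − 45.5) = m·1.97·(45.5 − 23.8)
42.75 m = 29606  ⇒  m ≈ 692.6 g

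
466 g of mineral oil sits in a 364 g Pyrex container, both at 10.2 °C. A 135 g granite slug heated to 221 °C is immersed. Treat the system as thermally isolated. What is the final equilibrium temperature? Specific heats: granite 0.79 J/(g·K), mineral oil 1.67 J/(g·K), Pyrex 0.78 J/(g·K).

T_f ≈ 29.4 °C

Conservation of energy gives ΣQ = 0:
135·0.79·(T − 221) + 466·1.67·(T − 10.2) + 364·0.78·(T − 10.2) = 0
1168.8 T = 34403
T = 34403/1168.8 ≈ 29.44 °C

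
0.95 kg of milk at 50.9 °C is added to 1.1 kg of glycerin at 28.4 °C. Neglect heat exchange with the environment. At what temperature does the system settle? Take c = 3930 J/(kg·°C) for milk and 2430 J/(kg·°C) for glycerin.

Taking heat into each body as positive, Σ m c ΔT = 0:
0.95×3930×(T − 50.9) + 1.1×2430×(T − 28.4) = 0
6406.5 T = 265948
T = 265948/6406.5 ≈ 41.51 °C

T_f ≈ 41.5 °C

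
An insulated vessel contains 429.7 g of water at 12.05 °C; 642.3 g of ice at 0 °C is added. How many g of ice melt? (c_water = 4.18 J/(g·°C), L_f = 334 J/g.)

Cooling the water to 0 °C releases 429.7·4.18·12.05 = 21644 J.
Melting all 642.3 g of ice would need 642.3·334 = 214528 J.
That's not enough to melt it all — equilibrium is at 0 °C with ice remaining.
Mass melted = 21644/334 ≈ 64.8 g.

m_melted ≈ 64.8 g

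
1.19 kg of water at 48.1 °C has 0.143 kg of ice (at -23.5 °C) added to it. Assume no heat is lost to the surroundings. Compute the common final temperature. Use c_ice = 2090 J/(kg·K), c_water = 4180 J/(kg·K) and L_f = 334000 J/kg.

T_f ≈ 33.1 °C

Conservation of energy gives ΣQ = 0:
ice -23.5→0 °C: 0.143×2090×23.5 = 7023.4
  melt ice: 0.143×334000 = 47762
  meltwater 0→T: 0.143×4180×T = 597.74 T
  water: 4974.2(T − 48.1)
5571.9 T = 239259 − 54785 = 184474
T ≈ 33.11 °C (positive, so assuming full melt was valid).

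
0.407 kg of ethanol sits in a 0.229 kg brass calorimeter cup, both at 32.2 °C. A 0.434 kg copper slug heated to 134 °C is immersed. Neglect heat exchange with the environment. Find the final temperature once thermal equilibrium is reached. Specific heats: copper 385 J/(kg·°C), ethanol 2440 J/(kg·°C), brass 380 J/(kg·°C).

Heat gained plus heat lost sum to zero:
0.434·385·(T − 134) + 0.407·2440·(T − 32.2) + 0.229·380·(T − 32.2) = 0
167.09(T − 134) + 993.08(T − 32.2) + 87.02(T − 32.2) = 0
1247.2 T = 57169
T = 57169/1247.2 ≈ 45.84 °C

T_f ≈ 45.8 °C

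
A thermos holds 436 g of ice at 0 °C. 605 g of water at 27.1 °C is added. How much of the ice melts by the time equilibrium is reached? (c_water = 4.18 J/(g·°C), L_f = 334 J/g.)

m_melted ≈ 205 g

Heat available from the water dropping to 0 °C: 605×4.18×27.1 = 68533 J.
Fully melting the ice requires m_ice L_f = 436×334 = 145624 J.
Since 68533 < 145624 J, not all the ice melts; equilibrium is at 0 °C.
m_melted×334 = 68533  ⇒  m_melted ≈ 205.2 g.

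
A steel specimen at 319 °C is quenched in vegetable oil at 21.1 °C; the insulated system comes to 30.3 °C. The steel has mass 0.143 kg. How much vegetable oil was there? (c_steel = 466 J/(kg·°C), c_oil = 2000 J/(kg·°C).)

m ≈ 1.05 kg

|Q_steel| = |Q_oil|:
0.143·466·(319 − 30.3) = m·2000·(30.3 − 21.1)
18400 m = 19238  ⇒  m ≈ 1.046 kg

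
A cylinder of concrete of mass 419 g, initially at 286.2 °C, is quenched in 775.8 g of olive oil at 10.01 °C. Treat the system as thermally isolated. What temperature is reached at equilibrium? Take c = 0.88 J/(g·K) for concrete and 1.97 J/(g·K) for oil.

Conservation of energy gives ΣQ = 0:
419×0.88×(T − 286.2) + 775.8×1.97×(T − 10.01) = 0
1897 T = 120826
T = 120826 / 1897 = 63.7 °C

T_f ≈ 63.7 °C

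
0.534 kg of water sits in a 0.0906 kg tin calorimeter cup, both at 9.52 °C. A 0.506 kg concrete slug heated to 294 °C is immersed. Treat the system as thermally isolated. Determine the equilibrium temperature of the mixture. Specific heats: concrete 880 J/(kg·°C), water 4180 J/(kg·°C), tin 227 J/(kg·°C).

Setting the total heat transfer to zero:
0.506×880×(T − 294) + 0.534×4180×(T − 9.52) + 0.0906×227×(T − 9.52) = 0
445.28(T − 294) + 2232.1(T − 9.52) + 20.57(T − 9.52) = 0
(445.28 + 2232.1 + 20.57) T = 445.28×294 + 2232.1×9.52 + 20.57×9.52
T ≈ 56.47 °C

T_f ≈ 56.5 °C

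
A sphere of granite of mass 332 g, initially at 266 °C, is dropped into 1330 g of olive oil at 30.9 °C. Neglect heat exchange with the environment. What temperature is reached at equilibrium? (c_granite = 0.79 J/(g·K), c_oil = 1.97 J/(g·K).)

Set heat shed by the hot body equal to heat absorbed by the cold body:
332*0.79*(266 − T) = 1330*1.97*(T − 30.9)
262.28(266 − T) = 2620.1(T − 30.9)
2882.4 T = 150728  ⇒  T ≈ 52.29 °C

T_f ≈ 52.3 °C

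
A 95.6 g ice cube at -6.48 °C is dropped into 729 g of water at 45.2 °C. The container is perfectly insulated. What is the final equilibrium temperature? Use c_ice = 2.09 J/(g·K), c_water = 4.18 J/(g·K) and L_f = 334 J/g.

Setting the total heat transfer to zero:
warm ice to 0 °C: 95.6·2.09·(0 − (-6.48)) = 1294.7
  melt ice: 95.6·334 = 31930
  meltwater 0→T: 95.6·4.18·T = 399.61 T
  water: 3047.2(T − 45.2)
3446.8 T = 137734 − 33225 = 104509
T ≈ 30.32 °C. Since T > 0 °C, the all-ice-melts assumption holds.

T_f ≈ 30.3 °C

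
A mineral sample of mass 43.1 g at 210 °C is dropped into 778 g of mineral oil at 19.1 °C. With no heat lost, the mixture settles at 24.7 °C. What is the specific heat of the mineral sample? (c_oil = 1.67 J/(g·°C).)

c ≈ 0.911 J/(g·°C)

m_s c (T_s − T_f) = m_oil c_oil (T_f − T_0):
43.1·c·(210 − 24.7) = 778·1.67·(24.7 − 19.1)
7986.4 c = 7275.9  ⇒  c ≈ 0.911 J/(g·°C)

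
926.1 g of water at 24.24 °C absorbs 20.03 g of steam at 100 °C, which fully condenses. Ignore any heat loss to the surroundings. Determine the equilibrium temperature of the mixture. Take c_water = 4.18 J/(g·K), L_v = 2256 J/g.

Sum of m c ΔT and latent-heat terms is zero:
condense steam: −20.03·2256 = −45188; condensate cools 100→T: 20.03·4.18·(T − 100) = 83.73(T − 100); original water: 3871.1(T − 24.24)
3954.8 T = 45188 + 8372.5 + 93835 = 147396
T ≈ 37.27 °C — below 100 °C, confirming all the steam condensed.

T_f ≈ 37.3 °C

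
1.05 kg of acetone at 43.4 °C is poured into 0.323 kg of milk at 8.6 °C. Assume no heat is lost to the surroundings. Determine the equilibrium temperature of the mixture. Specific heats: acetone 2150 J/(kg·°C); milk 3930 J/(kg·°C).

T_f is the heat-capacity-weighted average of the initial temperatures:
T_f = (2257.5*43.4 + 1269.4*8.6) / (2257.5 + 1269.4)
    = 108892 / 3526.9 ≈ 30.87 °C

T_f ≈ 30.9 °C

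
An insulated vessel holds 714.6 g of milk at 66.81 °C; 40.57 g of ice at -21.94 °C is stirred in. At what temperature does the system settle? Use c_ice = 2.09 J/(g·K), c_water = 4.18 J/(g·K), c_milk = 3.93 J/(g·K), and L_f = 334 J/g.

T_f ≈ 57.8 °C

Heat gained plus heat lost sum to zero:
ice -21.94→0 °C: 40.57·2.09·21.94 = 1860.3; latent heat to melt: 40.57·334 = 13550; meltwater 0→T: 40.57·4.18·T = 169.58 T; milk cools: 714.6·3.93·(T − 66.81) = 2808.4(T − 66.81)
2978 T = 187628 − 15411 = 172217
T ≈ 57.83 °C. Since T > 0 °C, the all-ice-melts assumption holds.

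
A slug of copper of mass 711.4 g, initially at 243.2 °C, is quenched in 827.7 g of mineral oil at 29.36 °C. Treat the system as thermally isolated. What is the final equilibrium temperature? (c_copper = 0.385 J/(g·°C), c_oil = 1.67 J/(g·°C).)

T_f ≈ 64.7 °C

Energy conservation, ΣQ = 0:
711.4×0.385×(T − 243.2) + 827.7×1.67×(T − 29.36) = 0
273.89(T − 243.2) + 1382.3(T − 29.36) = 0
(273.89 + 1382.3) T = 273.89×243.2 + 1382.3×29.36
T ≈ 64.72 °C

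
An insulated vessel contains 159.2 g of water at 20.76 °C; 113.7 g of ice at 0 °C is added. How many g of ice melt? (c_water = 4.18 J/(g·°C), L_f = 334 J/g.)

m_melted ≈ 41.4 g

Cooling the water to 0 °C releases 159.2×4.18×20.76 = 13815 J.
Melting all 113.7 g of ice would need 113.7×334 = 37976 J.
Since 13815 < 37976 J, not all the ice melts; equilibrium is at 0 °C.
m_melt = 13815 / L_f = 41.36 g.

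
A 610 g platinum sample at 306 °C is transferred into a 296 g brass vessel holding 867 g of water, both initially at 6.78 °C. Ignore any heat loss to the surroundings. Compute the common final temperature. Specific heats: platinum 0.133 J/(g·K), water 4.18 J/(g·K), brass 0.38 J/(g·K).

T_f ≈ 13.1 °C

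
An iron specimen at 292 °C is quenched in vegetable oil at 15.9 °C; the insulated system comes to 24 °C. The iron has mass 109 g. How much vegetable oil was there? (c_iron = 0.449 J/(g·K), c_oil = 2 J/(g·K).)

m ≈ 810 g

Heat lost by the iron = heat gained by the oil:
109×0.449×(292 − 24) = m×2×(24 − 15.9)
16.2 m = 13116  ⇒  m ≈ 809.6 g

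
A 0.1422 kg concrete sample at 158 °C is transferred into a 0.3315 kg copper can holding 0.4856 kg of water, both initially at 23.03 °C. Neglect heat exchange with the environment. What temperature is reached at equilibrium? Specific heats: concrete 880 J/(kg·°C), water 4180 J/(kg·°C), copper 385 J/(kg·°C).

Energy conservation, ΣQ = 0:
0.1422*880*(T − 158) + 0.4856*4180*(T − 23.03) + 0.3315*385*(T − 23.03) = 0
(125.14 + 2029.8 + 127.63) T = 125.14*158 + 2029.8*23.03 + 127.63*23.03
T = 69457 / 2282.6 = 30.4 °C

T_f ≈ 30.4 °C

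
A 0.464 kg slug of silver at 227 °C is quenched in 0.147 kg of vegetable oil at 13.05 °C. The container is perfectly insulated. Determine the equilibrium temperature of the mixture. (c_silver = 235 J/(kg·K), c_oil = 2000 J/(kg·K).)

Energy conservation, ΣQ = 0:
0.464*235*(T − 227) + 0.147*2000*(T − 13.05) = 0
(109.04 + 294) T = 109.04*227 + 294*13.05
T = 28589/403.04 ≈ 70.93 °C

T_f ≈ 70.9 °C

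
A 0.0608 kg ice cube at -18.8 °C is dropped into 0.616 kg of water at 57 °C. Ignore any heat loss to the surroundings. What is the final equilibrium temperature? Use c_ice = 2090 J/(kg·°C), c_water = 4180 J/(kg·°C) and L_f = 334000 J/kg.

Sum of m c ΔT and latent-heat terms is zero:
ice -18.8→0 °C: 0.0608·2090·18.8 = 2389; fusion: m_ice L_f = 0.0608·334000 = 20307; meltwater 0→T: 0.0608·4180·T = 254.14 T; water cools: 0.616·4180·(T − 57) = 2574.9(T − 57)
2829 T = 146768 − 22696 = 124072
T ≈ 43.86 °C — above 0 °C, consistent with complete melting.

T_f ≈ 43.9 °C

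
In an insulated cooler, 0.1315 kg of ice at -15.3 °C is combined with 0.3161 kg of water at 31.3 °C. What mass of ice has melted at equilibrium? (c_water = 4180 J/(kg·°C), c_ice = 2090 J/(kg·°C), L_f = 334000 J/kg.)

Water can give up m c ΔT = 0.3161·4180·31.3 = 41357 J before reaching 0 °C.
Of that, 0.1315·2090·15.3 = 4205 J goes to bring the ice to 0 °C, leaving 37152 J.
Melting all 0.1315 kg of ice would need 0.1315·334000 = 43921 J.
That's not enough to melt it all — equilibrium is at 0 °C with ice remaining.
Mass melted = 37152/334000 ≈ 0.1112 kg.

m_melted ≈ 0.111 kg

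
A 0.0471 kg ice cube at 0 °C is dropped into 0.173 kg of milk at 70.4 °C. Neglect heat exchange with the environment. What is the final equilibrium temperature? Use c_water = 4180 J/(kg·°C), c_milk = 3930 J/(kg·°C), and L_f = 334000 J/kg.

Heat gained plus heat lost sum to zero:
latent heat to melt: 0.0471·334000 = 15731
  meltwater 0→T: 0.0471·4180·T = 196.88 T
  milk: 679.89(T − 70.4)
876.77 T = 47864 − 15731 = 32133
T ≈ 36.65 °C. Since T > 0 °C, the all-ice-melts assumption holds.

T_f ≈ 36.6 °C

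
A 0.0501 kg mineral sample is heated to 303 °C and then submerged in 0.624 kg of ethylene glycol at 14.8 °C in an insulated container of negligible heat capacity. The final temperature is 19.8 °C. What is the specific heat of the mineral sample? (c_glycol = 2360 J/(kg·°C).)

m_s c (T_s − T_f) = m_glycol c_glycol (T_f − T_0):
0.0501·c·(303 − 19.8) = 0.624·2360·(19.8 − 14.8)
14.19 c = 7363.2  ⇒  c ≈ 519 J/(kg·°C)

c ≈ 519 J/(kg·°C)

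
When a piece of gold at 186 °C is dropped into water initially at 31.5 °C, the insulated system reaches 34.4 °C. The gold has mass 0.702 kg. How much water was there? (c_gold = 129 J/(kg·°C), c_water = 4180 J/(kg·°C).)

m ≈ 1.13 kg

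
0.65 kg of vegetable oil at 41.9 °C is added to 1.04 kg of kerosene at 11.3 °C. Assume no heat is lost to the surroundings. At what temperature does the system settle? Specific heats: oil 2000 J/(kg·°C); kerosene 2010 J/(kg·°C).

T_f ≈ 23.0 °C

Heat lost by the oil equals heat gained by the kerosene:
0.65·2000·(41.9 − T) = 1.04·2010·(T − 11.3)
1300(41.9 − T) = 2090.4(T − 11.3)
3390.4 T = 78092  ⇒  T ≈ 23.03 °C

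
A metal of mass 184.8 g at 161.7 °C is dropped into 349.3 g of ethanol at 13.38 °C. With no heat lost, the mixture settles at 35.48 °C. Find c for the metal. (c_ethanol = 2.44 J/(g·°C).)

Heat lost by the metal = heat gained by the ethanol:
184.8·c·(161.7 − 35.48) = 349.3·2.44·(35.48 − 13.38)
23325 c = 18836  ⇒  c ≈ 0.8075 J/(g·°C)

c ≈ 0.808 J/(g·°C)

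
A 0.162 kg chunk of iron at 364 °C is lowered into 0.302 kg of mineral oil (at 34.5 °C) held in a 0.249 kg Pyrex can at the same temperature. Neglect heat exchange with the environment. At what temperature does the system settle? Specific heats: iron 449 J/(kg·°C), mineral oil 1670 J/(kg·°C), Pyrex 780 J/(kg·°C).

T_f ≈ 65.6 °C

Heat gained plus heat lost sum to zero:
0.162·449·(T − 364) + 0.302·1670·(T − 34.5) + 0.249·780·(T − 34.5) = 0
72.74(T − 364) + 504.34(T − 34.5) + 194.22(T − 34.5) = 0
(72.74 + 504.34 + 194.22) T = 72.74·364 + 504.34·34.5 + 194.22·34.5
T ≈ 65.57 °C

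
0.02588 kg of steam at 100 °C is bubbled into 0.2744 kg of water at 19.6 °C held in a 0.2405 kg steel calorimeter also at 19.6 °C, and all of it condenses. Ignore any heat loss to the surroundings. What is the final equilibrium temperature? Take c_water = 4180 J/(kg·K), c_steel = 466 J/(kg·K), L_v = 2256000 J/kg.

Heat gained plus heat lost sum to zero:
steam→water at 100 °C releases m L_v = 0.02588·2256000 = 58385
  condensate cools 100→T: 0.02588·4180·(T − 100) = 108.18(T − 100)
  original water: 1147(T − 19.6)
  steel cup: 0.2405·466·(T − 19.6) = 112.07(T − 19.6)
1367.2 T = 58385 + 10818 + 24678 = 93881
T ≈ 68.66 °C — below 100 °C, confirming all the steam condensed.

T_f ≈ 68.7 °C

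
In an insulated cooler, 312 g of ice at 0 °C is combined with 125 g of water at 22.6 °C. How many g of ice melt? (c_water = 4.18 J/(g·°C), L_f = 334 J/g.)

m_melted ≈ 35.4 g

Cooling the water to 0 °C releases 125×4.18×22.6 = 11808 J.
To melt every bit of ice: 312×334 = 104208 J.
11808 J < 104208 J, so only part of the ice melts and the system sits at 0 °C.
m_melt = 11808 / L_f = 35.35 g.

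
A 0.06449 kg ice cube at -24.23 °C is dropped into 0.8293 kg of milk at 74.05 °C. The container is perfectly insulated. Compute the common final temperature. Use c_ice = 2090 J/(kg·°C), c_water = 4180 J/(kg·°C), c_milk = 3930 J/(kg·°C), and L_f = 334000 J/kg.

T_f ≈ 61.4 °C

Setting the total heat transfer to zero:
ice -24.23→0 °C: 0.06449·2090·24.23 = 3265.8; fusion: m_ice L_f = 0.06449·334000 = 21540; warm the meltwater: 269.57 T; milk cools: 0.8293·3930·(T − 74.05) = 3259.1(T − 74.05)
3528.7 T = 241340 − 24805 = 216535
T ≈ 61.36 °C — above 0 °C, consistent with complete melting.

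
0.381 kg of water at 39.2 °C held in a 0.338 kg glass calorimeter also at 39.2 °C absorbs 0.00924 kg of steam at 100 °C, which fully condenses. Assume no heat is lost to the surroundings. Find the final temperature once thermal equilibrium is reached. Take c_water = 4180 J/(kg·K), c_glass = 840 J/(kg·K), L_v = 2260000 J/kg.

Energy balance with sensible and latent terms:
latent heat released on condensation: 0.00924×2260000 = 20882
  condensed water 100 °C→T: 38.62(T − 100)
  original water: 1592.6(T − 39.2)
  cup: 283.92(T − 39.2)
1915.1 T = 20882 + 3862.3 + 73559 = 98304
T ≈ 51.33 °C — below 100 °C, confirming all the steam condensed.

T_f ≈ 51.3 °C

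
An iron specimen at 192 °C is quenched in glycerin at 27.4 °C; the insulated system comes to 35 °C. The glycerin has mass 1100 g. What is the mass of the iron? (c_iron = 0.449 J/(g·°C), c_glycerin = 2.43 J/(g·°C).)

m ≈ 288 g

Heat lost by the iron = heat gained by the glycerin:
m×0.449×(192 − 35) = 1100×2.43×(35 − 27.4)
70.49 m = 20315  ⇒  m ≈ 288.2 g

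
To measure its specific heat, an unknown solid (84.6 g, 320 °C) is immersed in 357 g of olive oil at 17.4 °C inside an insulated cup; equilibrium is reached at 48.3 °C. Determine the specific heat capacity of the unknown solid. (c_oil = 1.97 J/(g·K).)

c ≈ 0.945 J/(g·K)

m_s c (T_s − T_f) = m_oil c_oil (T_f − T_0):
84.6·c·(320 − 48.3) = 357·1.97·(48.3 − 17.4)
22986 c = 21732  ⇒  c ≈ 0.9454 J/(g·K)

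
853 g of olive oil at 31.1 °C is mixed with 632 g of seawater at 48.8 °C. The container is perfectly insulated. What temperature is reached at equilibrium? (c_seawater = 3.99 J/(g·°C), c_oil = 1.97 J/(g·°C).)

Heat gained plus heat lost sum to zero:
632·3.99·(T − 48.8) + 853·1.97·(T − 31.1) = 0
2521.7(T − 48.8) + 1680.4(T − 31.1) = 0
(2521.7 + 1680.4) T = 2521.7·48.8 + 1680.4·31.1
T = 175319 / 4202.1 = 41.7 °C

T_f ≈ 41.7 °C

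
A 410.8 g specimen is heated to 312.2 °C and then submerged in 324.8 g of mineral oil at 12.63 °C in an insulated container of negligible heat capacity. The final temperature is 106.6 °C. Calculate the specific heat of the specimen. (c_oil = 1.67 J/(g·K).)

c ≈ 0.603 J/(g·K)

Net heat exchanged in the isolated system is zero:
410.8·c·(106.6 − 312.2) + 324.8·1.67·(106.6 − 12.63) = 0
-84460 c = -50971
c = -50971/-84460 ≈ 0.6035 J/(g·K)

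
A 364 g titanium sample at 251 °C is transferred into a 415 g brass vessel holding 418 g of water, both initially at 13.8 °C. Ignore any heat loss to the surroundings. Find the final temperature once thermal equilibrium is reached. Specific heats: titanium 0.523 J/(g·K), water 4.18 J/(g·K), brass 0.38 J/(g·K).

T_f ≈ 35.4 °C

Conservation of energy gives ΣQ = 0:
364×0.523×(T − 251) + 418×4.18×(T − 13.8) + 415×0.38×(T − 13.8) = 0
190.37(T − 251) + 1747.2(T − 13.8) + 157.7(T − 13.8) = 0
2095.3 T = 74072
T = 74072/2095.3 ≈ 35.35 °C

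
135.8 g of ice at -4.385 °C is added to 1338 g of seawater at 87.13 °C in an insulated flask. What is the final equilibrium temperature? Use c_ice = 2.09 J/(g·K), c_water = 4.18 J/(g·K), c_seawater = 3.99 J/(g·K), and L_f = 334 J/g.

T_f ≈ 70.9 °C

Taking heat into each body as positive, Σ m c ΔT = 0:
ice -4.385→0 °C: 135.8×2.09×4.385 = 1244.6; latent heat to melt: 135.8×334 = 45357; warm the meltwater: 567.64 T; seawater cools: 1338×3.99×(T − 87.13) = 5338.6(T − 87.13)
5906.3 T = 465154 − 46602 = 418552
T ≈ 70.87 °C (positive, so assuming full melt was valid).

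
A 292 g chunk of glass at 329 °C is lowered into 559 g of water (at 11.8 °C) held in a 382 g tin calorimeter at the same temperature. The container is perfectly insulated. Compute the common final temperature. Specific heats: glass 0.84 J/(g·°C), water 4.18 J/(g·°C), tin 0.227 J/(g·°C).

T_f ≈ 41.0 °C

Heat gained plus heat lost sum to zero:
292*0.84*(T − 329) + 559*4.18*(T − 11.8) + 382*0.227*(T − 11.8) = 0
245.28(T − 329) + 2336.6(T − 11.8) + 86.71(T − 11.8) = 0
(245.28 + 2336.6 + 86.71) T = 245.28*329 + 2336.6*11.8 + 86.71*11.8
T ≈ 40.95 °C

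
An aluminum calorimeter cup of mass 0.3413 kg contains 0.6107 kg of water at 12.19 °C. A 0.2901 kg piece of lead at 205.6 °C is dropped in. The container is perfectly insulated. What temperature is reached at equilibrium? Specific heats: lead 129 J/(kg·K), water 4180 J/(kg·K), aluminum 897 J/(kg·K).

T_f ≈ 14.7 °C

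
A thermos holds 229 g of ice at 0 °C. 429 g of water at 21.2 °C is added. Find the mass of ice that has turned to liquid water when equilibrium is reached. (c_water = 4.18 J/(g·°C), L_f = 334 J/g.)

m_melted ≈ 114 g

Water can give up m c ΔT = 429·4.18·21.2 = 38016 J before reaching 0 °C.
Fully melting the ice requires m_ice L_f = 229·334 = 76486 J.
38016 J < 76486 J, so only part of the ice melts and the system sits at 0 °C.
Mass melted = 38016/334 ≈ 113.8 g.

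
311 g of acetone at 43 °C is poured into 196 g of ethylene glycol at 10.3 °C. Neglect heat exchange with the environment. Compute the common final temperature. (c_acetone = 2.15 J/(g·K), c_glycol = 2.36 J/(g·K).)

Setting the total heat transfer to zero:
311·2.15·(T − 43) + 196·2.36·(T − 10.3) = 0
668.65(T − 43) + 462.56(T − 10.3) = 0
1131.2 T = 33516
T = 33516 / 1131.2 = 29.6 °C

T_f ≈ 29.6 °C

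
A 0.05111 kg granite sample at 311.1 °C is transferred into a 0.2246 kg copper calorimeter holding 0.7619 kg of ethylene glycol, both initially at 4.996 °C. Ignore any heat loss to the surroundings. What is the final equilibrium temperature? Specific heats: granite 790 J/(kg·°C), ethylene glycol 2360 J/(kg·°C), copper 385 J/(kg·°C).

T_f is the heat-capacity-weighted average of the initial temperatures:
T_f = (40.38×311.1 + 1798.1×4.996 + 86.47×4.996) / (40.38 + 1798.1 + 86.47)
    = 21976 / 1924.9 ≈ 11.42 °C

T_f ≈ 11.4 °C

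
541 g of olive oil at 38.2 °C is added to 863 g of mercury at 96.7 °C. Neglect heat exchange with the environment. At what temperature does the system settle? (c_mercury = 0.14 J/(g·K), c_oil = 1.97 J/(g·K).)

T_f ≈ 44.2 °C

Let T be the final temperature. ΣQ_i = 0:
863·0.14·(T − 96.7) + 541·1.97·(T − 38.2) = 0
120.82(T − 96.7) + 1065.8(T − 38.2) = 0
(120.82 + 1065.8) T = 120.82·96.7 + 1065.8·38.2
T = 52396 / 1186.6 = 44.2 °C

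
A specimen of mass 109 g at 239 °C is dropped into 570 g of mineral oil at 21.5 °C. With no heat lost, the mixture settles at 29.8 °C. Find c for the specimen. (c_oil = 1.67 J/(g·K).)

Heat gained plus heat lost sum to zero:
109×c×(29.8 − 239) + 570×1.67×(29.8 − 21.5) = 0
-22803 c = -7900.8
c = -7900.8/-22803 ≈ 0.3465 J/(g·K)

c ≈ 0.346 J/(g·K)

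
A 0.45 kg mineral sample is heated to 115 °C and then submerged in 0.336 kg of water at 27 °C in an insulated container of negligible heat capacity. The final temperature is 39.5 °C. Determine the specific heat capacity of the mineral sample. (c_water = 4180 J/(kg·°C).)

c ≈ 517 J/(kg·°C)

Let T be the final temperature. ΣQ_i = 0:
0.45×c×(39.5 − 115) + 0.336×4180×(39.5 − 27) = 0
-33.98 c = -17556
c = -17556/-33.98 ≈ 516.7 J/(kg·°C)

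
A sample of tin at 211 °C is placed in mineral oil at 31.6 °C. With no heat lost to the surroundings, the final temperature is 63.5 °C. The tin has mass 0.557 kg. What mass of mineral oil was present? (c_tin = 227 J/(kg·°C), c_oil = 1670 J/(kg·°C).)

m ≈ 0.35 kg

Heat lost by the tin = heat gained by the oil:
0.557×227×(211 − 63.5) = m×1670×(63.5 − 31.6)
53273 m = 18650  ⇒  m ≈ 0.3501 kg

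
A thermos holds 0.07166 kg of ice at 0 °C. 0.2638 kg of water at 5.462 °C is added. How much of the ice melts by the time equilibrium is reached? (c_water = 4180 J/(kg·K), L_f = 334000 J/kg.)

Water can give up m c ΔT = 0.2638×4180×5.462 = 6022.9 J before reaching 0 °C.
Melting all 0.07166 kg of ice would need 0.07166×334000 = 23934 J.
Since 6022.9 < 23934 J, not all the ice melts; equilibrium is at 0 °C.
m_melt = 6022.9 / L_f = 0.01803 kg.

m_melted ≈ 0.018 kg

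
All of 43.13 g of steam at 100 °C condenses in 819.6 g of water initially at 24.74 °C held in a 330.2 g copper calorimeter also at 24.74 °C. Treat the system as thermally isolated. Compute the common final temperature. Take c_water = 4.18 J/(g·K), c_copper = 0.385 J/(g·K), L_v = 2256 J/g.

Conservation of energy gives ΣQ = 0:
steam→water at 100 °C releases m L_v = 43.13×2256 = 97301
  condensate cools 100→T: 43.13×4.18×(T − 100) = 180.28(T − 100)
  original water: 3425.9(T − 24.74)
  cup: 127.13(T − 24.74)
3733.3 T = 97301 + 18028 + 87903 = 203232
T ≈ 54.44 °C — below 100 °C, confirming all the steam condensed.

T_f ≈ 54.4 °C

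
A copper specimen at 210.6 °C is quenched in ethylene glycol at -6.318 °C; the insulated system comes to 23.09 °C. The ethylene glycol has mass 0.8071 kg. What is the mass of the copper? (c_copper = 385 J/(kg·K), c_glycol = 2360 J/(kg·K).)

m ≈ 0.776 kg

Net heat exchanged in the isolated system is zero:
m·385·(23.09 − 210.6) + 0.8071·2360·(23.09 − (-6.318)) = 0
-72191 m = -56015
m = -56015/-72191 ≈ 0.7759 kg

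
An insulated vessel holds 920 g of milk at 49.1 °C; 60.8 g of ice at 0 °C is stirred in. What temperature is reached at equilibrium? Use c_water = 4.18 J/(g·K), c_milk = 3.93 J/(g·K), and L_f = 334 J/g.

T_f ≈ 40.6 °C

Energy conservation, ΣQ = 0:
latent heat to melt: 60.8×334 = 20307; warm the meltwater: 254.14 T; milk: 3615.6(T − 49.1)
3869.7 T = 177526 − 20307 = 157219
T ≈ 40.63 °C (positive, so assuming full melt was valid).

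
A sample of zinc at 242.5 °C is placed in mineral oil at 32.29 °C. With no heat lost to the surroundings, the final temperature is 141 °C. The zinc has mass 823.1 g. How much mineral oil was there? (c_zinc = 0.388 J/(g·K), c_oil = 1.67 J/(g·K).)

m ≈ 179 g

Heat lost by the zinc = heat gained by the oil:
823.1·0.388·(242.5 − 141) = m·1.67·(141 − 32.29)
181.55 m = 32415  ⇒  m ≈ 178.6 g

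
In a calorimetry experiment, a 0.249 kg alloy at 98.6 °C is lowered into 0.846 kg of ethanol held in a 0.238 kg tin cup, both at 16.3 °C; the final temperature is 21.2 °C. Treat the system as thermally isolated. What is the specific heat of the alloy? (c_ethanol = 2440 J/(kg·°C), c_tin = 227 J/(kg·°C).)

c ≈ 539 J/(kg·°C)

Taking heat into each body as positive, Σ m c ΔT = 0:
0.249·c·(21.2 − 98.6) + 0.846·2440·(21.2 − 16.3) + 0.238·227·(21.2 − 16.3) = 0
-19.27 c = -10380
c = -10380/-19.27 ≈ 538.6 J/(kg·°C)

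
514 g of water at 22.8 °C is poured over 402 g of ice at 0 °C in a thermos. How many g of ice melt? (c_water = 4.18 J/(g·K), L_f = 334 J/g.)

Water can give up m c ΔT = 514×4.18×22.8 = 48986 J before reaching 0 °C.
To melt every bit of ice: 402×334 = 134268 J.
48986 J < 134268 J, so only part of the ice melts and the system sits at 0 °C.
m_melt = 48986 / L_f = 146.7 g.

m_melted ≈ 147 g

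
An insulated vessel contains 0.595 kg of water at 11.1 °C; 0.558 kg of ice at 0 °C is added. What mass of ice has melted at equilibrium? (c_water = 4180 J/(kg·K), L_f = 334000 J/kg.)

Cooling the water to 0 °C releases 0.595·4180·11.1 = 27607 J.
To melt every bit of ice: 0.558·334000 = 186372 J.
Since 27607 < 186372 J, not all the ice melts; equilibrium is at 0 °C.
m_melted·334000 = 27607  ⇒  m_melted ≈ 0.08266 kg.

m_melted ≈ 0.0827 kg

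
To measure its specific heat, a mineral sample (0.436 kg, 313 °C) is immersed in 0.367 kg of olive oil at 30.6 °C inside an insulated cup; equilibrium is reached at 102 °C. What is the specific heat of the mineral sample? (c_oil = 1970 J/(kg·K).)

c ≈ 561 J/(kg·K)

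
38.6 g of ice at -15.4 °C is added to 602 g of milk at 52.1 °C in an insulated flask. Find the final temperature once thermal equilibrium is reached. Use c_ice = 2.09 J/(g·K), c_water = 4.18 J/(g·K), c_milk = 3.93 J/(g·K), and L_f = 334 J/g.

Net heat exchanged in the isolated system is zero:
ice -15.4→0 °C: 38.6×2.09×15.4 = 1242.4; fusion: m_ice L_f = 38.6×334 = 12892; warm the meltwater: 161.35 T; milk cools: 602×3.93×(T − 52.1) = 2365.9(T − 52.1)
2527.2 T = 123261 − 14135 = 109127
T ≈ 43.18 °C (positive, so assuming full melt was valid).

T_f ≈ 43.2 °C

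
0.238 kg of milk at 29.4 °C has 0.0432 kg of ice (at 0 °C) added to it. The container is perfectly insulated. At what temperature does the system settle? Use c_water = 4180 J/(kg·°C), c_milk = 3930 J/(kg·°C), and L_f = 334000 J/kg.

T_f ≈ 11.7 °C

Taking heat into each body as positive, Σ m c ΔT = 0:
latent heat to melt: 0.0432×334000 = 14429
  meltwater 0→T: 0.0432×4180×T = 180.58 T
  milk: 935.34(T − 29.4)
1115.9 T = 27499 − 14429 = 13070
T ≈ 11.71 °C (positive, so assuming full melt was valid).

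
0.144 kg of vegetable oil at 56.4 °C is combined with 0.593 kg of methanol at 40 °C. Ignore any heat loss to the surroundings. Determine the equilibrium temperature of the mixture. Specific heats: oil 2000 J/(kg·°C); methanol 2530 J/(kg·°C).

Let T be the final temperature. ΣQ_i = 0:
0.144*2000*(T − 56.4) + 0.593*2530*(T − 40) = 0
288(T − 56.4) + 1500.3(T − 40) = 0
1788.3 T = 76255
T = 76255/1788.3 ≈ 42.64 °C

T_f ≈ 42.6 °C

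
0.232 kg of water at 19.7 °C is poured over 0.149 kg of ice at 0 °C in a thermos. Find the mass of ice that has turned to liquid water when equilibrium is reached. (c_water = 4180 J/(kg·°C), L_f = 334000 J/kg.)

m_melted ≈ 0.0572 kg

Water can give up m c ΔT = 0.232×4180×19.7 = 19104 J before reaching 0 °C.
Melting all 0.149 kg of ice would need 0.149×334000 = 49766 J.
Since 19104 < 49766 J, not all the ice melts; equilibrium is at 0 °C.
m_melt = 19104 / L_f = 0.0572 kg.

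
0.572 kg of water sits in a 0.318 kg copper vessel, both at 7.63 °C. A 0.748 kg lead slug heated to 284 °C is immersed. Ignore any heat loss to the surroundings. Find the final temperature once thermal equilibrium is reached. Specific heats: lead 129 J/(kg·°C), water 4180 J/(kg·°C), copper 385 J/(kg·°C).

Setting the total heat transfer to zero:
0.748*129*(T − 284) + 0.572*4180*(T − 7.63) + 0.318*385*(T − 7.63) = 0
96.49(T − 284) + 2391(T − 7.63) + 122.43(T − 7.63) = 0
2609.9 T = 46581
T = 46581/2609.9 ≈ 17.85 °C

T_f ≈ 17.8 °C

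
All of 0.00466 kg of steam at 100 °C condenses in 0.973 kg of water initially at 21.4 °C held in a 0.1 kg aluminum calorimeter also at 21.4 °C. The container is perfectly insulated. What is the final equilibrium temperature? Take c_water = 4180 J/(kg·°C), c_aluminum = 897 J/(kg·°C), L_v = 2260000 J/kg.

T_f ≈ 24.3 °C

Let T be the final temperature. ΣQ_i = 0:
latent heat released on condensation: 0.00466×2260000 = 10532
  condensate cools 100→T: 0.00466×4180×(T − 100) = 19.48(T − 100)
  water warms: 0.973×4180×(T − 21.4) = 4067.1(T − 21.4)
  cup: 89.7(T − 21.4)
4176.3 T = 10532 + 1947.9 + 88956 = 101436
T ≈ 24.29 °C, under the boiling point, so the assumption holds.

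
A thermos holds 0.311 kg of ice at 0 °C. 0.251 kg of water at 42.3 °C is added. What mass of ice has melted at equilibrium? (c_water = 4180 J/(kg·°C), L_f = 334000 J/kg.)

m_melted ≈ 0.133 kg

Water can give up m c ΔT = 0.251·4180·42.3 = 44380 J before reaching 0 °C.
Fully melting the ice requires m_ice L_f = 0.311·334000 = 103874 J.
44380 J < 103874 J, so only part of the ice melts and the system sits at 0 °C.
m_melt = 44380 / L_f = 0.1329 kg.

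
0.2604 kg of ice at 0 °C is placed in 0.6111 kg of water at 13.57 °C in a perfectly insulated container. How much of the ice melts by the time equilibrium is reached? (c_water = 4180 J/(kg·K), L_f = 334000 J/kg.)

Cooling the water to 0 °C releases 0.6111×4180×13.57 = 34663 J.
Melting all 0.2604 kg of ice would need 0.2604×334000 = 86974 J.
Since 34663 < 86974 J, not all the ice melts; equilibrium is at 0 °C.
m_melt = 34663 / L_f = 0.1038 kg.

m_melted ≈ 0.104 kg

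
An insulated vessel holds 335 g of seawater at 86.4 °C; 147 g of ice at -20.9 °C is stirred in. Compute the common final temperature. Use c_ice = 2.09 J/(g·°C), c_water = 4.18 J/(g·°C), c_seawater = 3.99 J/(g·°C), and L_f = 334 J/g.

Sum of m c ΔT and latent-heat terms is zero:
warm ice to 0 °C: 147·2.09·(0 − (-20.9)) = 6421.1
  melt ice: 147·334 = 49098
  meltwater 0→T: 147·4.18·T = 614.46 T
  seawater: 1336.7(T − 86.4)
1951.1 T = 115487 − 55519 = 59967
T ≈ 30.74 °C. Since T > 0 °C, the all-ice-melts assumption holds.

T_f ≈ 30.7 °C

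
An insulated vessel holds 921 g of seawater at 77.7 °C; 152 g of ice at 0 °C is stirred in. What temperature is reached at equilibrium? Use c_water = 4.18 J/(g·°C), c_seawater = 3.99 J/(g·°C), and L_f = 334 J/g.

T_f ≈ 54.5 °C

Sum of m c ΔT and latent-heat terms is zero:
latent heat to melt: 152·334 = 50768; warm the meltwater: 635.36 T; seawater cools: 921·3.99·(T − 77.7) = 3674.8(T − 77.7)
4310.2 T = 285531 − 50768 = 234763
T ≈ 54.47 °C. Since T > 0 °C, the all-ice-melts assumption holds.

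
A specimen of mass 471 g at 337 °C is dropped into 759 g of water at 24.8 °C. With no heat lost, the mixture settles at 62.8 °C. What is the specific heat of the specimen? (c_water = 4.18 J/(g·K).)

c ≈ 0.933 J/(g·K)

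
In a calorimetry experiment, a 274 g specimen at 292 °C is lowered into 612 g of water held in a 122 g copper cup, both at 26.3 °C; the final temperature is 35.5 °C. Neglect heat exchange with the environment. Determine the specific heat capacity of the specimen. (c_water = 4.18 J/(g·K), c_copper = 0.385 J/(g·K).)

Conservation of energy gives ΣQ = 0:
274×c×(35.5 − 292) + 612×4.18×(35.5 − 26.3) + 122×0.385×(35.5 − 26.3) = 0
-70281 c = -23967
c = -23967/-70281 ≈ 0.341 J/(g·K)

c ≈ 0.341 J/(g·K)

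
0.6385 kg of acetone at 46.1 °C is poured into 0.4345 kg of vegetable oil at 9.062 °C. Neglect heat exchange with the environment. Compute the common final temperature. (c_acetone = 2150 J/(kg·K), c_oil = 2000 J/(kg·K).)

Energy conservation, ΣQ = 0:
0.6385·2150·(T − 46.1) + 0.4345·2000·(T − 9.062) = 0
1372.8(T − 46.1) + 869(T − 9.062) = 0
2241.8 T = 71160
T = 71160 / 2241.8 = 31.7 °C

T_f ≈ 31.7 °C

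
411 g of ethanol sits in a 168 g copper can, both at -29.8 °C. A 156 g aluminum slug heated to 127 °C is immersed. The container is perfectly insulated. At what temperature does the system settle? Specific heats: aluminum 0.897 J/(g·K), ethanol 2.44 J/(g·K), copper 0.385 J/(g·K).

T_f ≈ -11.6 °C

With ΣQ=0 the equilibrium temperature is the m·c-weighted mean:
T_f = (139.93*127 + 1002.8*(-29.8) + 64.68*(-29.8)) / (139.93 + 1002.8 + 64.68)
    = -14041 / 1207.5 ≈ -11.63 °C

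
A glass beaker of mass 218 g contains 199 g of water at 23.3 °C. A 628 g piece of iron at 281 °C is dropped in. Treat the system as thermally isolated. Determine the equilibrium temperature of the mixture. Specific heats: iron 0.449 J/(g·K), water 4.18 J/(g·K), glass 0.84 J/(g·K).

T_f ≈ 79.3 °C

Setting the total heat transfer to zero:
628*0.449*(T − 281) + 199*4.18*(T − 23.3) + 218*0.84*(T − 23.3) = 0
(281.97 + 831.82 + 183.12) T = 281.97*281 + 831.82*23.3 + 183.12*23.3
T = 102882/1296.9 ≈ 79.33 °C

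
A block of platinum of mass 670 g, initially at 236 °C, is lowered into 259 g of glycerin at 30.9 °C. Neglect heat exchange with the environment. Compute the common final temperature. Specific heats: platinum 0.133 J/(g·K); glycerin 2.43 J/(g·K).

T_f ≈ 56.3 °C

Set heat shed by the hot body equal to heat absorbed by the cold body:
670×0.133×(236 − T) = 259×2.43×(T − 30.9)
89.11(236 − T) = 629.37(T − 30.9)
718.48 T = 40477  ⇒  T ≈ 56.34 °C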